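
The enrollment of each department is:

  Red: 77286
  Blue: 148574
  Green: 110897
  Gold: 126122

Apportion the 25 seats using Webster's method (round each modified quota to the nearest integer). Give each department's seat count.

Standard divisor 462879/25 ≈ 18515.16; standard quotas: Red 4.174, Blue 8.024, Green 5.990, Gold 6.812.
Rounding to the nearest integer gives Red 4, Blue 8, Green 6, Gold 7 — total 25, matching the house size, so no adjustment is needed.

Red 4; Blue 8; Green 6; Gold 7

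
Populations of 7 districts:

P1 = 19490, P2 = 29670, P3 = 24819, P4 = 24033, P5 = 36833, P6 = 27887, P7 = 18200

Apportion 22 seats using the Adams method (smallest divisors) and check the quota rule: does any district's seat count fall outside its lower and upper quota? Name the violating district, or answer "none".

none

Standard quotas: P1 2.370, P2 3.608, P3 3.018, P4 2.922, P5 4.479, P6 3.391, P7 2.213.
Adams allocation: P1 3, P2 4, P3 3, P4 3, P5 4, P6 3, P7 2.
Every allocation lies between the lower and upper quota.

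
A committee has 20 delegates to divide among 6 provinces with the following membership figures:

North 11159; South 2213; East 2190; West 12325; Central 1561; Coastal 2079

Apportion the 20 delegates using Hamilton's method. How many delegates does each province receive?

The standard divisor is 31527/20 ≈ 1576.35.
Standard quotas: North 7.0790, South 1.4039, East 1.3893, West 7.8187, Central 0.9903, Coastal 1.3189.
Lower quotas: North 7, South 1, East 1, West 7, Central 0, Coastal 1 (sum 17, leaving 3 seats).
Remainders in descending order: Central 0.9903, West 0.8187, South 0.4039, East 0.3893, Coastal 0.3189, North 0.0790.
Largest remainders: Central, West, South receive the extra seats.

North=7; South=2; East=1; West=8; Central=1; Coastal=1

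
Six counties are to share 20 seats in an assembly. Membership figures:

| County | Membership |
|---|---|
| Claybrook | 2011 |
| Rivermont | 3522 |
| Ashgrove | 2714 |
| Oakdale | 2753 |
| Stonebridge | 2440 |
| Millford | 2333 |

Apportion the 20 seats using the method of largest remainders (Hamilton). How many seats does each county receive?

Claybrook=3, Rivermont=4, Ashgrove=3, Oakdale=4, Stonebridge=3, Millford=3

Total 15773; standard divisor 15773/20 ≈ 788.65.
Standard quotas: Claybrook 2.550, Rivermont 4.466, Ashgrove 3.441, Oakdale 3.491, Stonebridge 3.094, Millford 2.958.
Lower quotas: Claybrook 2, Rivermont 4, Ashgrove 3, Oakdale 3, Stonebridge 3, Millford 2 (sum 17, leaving 3 seats).
Remainders in descending order: Millford 0.958, Claybrook 0.550, Oakdale 0.491, Rivermont 0.466, Ashgrove 0.441, Stonebridge 0.094.
Largest remainders: Millford, Claybrook, Oakdale receive the extra seats.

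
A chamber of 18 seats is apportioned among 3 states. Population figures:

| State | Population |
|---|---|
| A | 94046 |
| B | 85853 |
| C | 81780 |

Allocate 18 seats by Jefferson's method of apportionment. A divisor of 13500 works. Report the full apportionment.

With modified divisor 13500: modified quotas A 6.966, B 6.359, C 6.058.
Rounding down: A 6, B 6, C 6 (total 18).

A: 6, B: 6, C: 6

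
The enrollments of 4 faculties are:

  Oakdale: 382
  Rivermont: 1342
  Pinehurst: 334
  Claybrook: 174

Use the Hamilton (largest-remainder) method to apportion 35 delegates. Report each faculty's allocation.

The standard divisor is 2232/35 ≈ 63.771.
Standard quotas: Oakdale 5.990, Rivermont 21.044, Pinehurst 5.237, Claybrook 2.728.
Lower quotas: Oakdale 5, Rivermont 21, Pinehurst 5, Claybrook 2 (sum 33, leaving 2 seats).
Remainders in descending order: Oakdale 0.990, Claybrook 0.728, Pinehurst 0.237, Rivermont 0.044.
Largest remainders: Oakdale, Claybrook receive the extra seats.

Oakdale: 6, Rivermont: 21, Pinehurst: 5, Claybrook: 3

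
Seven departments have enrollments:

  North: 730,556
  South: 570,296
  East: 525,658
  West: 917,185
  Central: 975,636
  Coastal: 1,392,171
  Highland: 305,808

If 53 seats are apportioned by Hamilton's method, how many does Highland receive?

3

Total 5417310; standard divisor 5417310/53 ≈ 102213.396.
Standard quotas: North 7.1474, South 5.5795, East 5.1428, West 8.9732, Central 9.5451, Coastal 13.6202, Highland 2.9919.
Lower quotas: North 7, South 5, East 5, West 8, Central 9, Coastal 13, Highland 2 (sum 49, leaving 4 seats).
Remainders in descending order: Highland 0.9919, West 0.9732, Coastal 0.6202, South 0.5795, Central 0.5451, North 0.1474, East 0.1428.
Largest remainders: Highland, West, Coastal, South receive the extra seats.
Highland receives 3.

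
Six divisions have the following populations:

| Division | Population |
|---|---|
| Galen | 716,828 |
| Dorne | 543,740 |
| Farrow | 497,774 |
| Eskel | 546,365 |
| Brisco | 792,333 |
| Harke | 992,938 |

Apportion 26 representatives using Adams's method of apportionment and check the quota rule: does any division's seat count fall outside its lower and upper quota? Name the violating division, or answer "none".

Standard quotas: Galen 4.557, Dorne 3.457, Farrow 3.164, Eskel 3.473, Brisco 5.037, Harke 6.312.
Adams allocation: Galen 4, Dorne 4, Farrow 3, Eskel 4, Brisco 5, Harke 6.
Every allocation lies between the lower and upper quota.

none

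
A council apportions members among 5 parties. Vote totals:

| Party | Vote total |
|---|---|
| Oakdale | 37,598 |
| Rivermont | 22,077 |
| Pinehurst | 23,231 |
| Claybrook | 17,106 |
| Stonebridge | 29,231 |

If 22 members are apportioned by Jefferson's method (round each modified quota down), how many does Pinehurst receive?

4

Standard divisor 129243/22 ≈ 5874.682; standard quotas: Oakdale 6.400, Rivermont 3.758, Pinehurst 3.954, Claybrook 2.912, Stonebridge 4.976.
Rounding down gives 6, 3, 3, 2, 4 = 18 seats, so the divisor must be adjusted.
With modified divisor 5400: modified quotas Oakdale 6.963, Rivermont 4.088, Pinehurst 4.302, Claybrook 3.168, Stonebridge 5.413.
Rounding down: Oakdale 6, Rivermont 4, Pinehurst 4, Claybrook 3, Stonebridge 5 (total 22).
Pinehurst receives 4.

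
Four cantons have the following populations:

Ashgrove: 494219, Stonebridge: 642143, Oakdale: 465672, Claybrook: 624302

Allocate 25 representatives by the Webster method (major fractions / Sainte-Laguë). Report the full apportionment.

Ashgrove 6, Stonebridge 7, Oakdale 5, Claybrook 7

Standard divisor 2226336/25 ≈ 89053.44; standard quotas: Ashgrove 5.550, Stonebridge 7.211, Oakdale 5.229, Claybrook 7.010.
Rounding to the nearest integer gives Ashgrove 6, Stonebridge 7, Oakdale 5, Claybrook 7 — total 25, matching the house size, so no adjustment is needed.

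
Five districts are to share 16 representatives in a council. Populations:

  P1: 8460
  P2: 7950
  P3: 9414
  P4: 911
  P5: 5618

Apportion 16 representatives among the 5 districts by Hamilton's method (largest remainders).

P1=4; P2=4; P3=5; P4=0; P5=3

Standard divisor: 32353 ÷ 16 ≈ 2022.062.
Standard quotas: P1 4.1838, P2 3.9316, P3 4.6556, P4 0.4505, P5 2.7784.
Lower quotas: P1 4, P2 3, P3 4, P4 0, P5 2 (sum 13, leaving 3 seats).
Remainders in descending order: P2 0.9316, P5 0.7784, P3 0.6556, P4 0.4505, P1 0.1838.
Largest remainders: P2, P5, P3 receive the extra seats.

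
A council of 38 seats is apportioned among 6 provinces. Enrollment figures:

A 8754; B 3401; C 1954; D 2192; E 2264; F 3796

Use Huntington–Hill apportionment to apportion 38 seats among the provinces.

A=15, B=6, C=3, D=4, E=4, F=6

With divisor 595: modified quotas A 14.713, B 5.716, C 3.284, D 3.684, E 3.805, F 6.380.
Geometric-mean thresholds: A √(14·15)=14.491, B √(5·6)=5.477, C √(3·4)=3.464, D √(3·4)=3.464, E √(3·4)=3.464, F √(6·7)=6.481.
Each quota rounded against its threshold gives A 15, B 6, C 3, D 4, E 4, F 6 (total 38).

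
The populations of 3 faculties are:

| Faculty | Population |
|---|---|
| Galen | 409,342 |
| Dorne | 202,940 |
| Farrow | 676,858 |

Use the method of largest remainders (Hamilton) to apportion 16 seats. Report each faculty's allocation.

Galen 5, Dorne 3, Farrow 8

Total 1289140; standard divisor 1289140/16 ≈ 80571.25.
Standard quotas: Galen 5.0805, Dorne 2.5188, Farrow 8.4007.
Lower quotas: Galen 5, Dorne 2, Farrow 8 (sum 15, leaving 1 seat).
Remainders in descending order: Dorne 0.5188, Farrow 0.4007, Galen 0.0805.
The surplus seat goes to Dorne.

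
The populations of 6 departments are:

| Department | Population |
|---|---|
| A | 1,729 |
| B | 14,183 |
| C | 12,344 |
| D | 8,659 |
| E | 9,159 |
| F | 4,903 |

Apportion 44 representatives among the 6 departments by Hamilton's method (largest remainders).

A: 2, B: 12, C: 11, D: 7, E: 8, F: 4

Total 50977; standard divisor 50977/44 ≈ 1158.568.
Standard quotas: A 1.4924, B 12.2418, C 10.6545, D 7.4739, E 7.9054, F 4.2319.
Lower quotas: A 1, B 12, C 10, D 7, E 7, F 4 (sum 41, leaving 3 seats).
Remainders in descending order: E 0.9054, C 0.6545, A 0.4924, D 0.4739, B 0.2418, F 0.2319.
Largest remainders: E, C, A receive the extra seats.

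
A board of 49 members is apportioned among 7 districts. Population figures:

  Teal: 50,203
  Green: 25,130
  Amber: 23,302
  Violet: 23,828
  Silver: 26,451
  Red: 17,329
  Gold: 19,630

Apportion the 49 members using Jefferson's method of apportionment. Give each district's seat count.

Teal 14, Green 7, Amber 6, Violet 6, Silver 7, Red 4, Gold 5

Standard divisor 185873/49 ≈ 3793.327; standard quotas: Teal 13.235, Green 6.625, Amber 6.143, Violet 6.282, Silver 6.973, Red 4.568, Gold 5.175.
Rounding down gives 13, 6, 6, 6, 6, 4, 5 = 46 seats, so the divisor must be adjusted.
With modified divisor 3500: modified quotas Teal 14.344, Green 7.180, Amber 6.658, Violet 6.808, Silver 7.557, Red 4.951, Gold 5.609.
Rounding down: Teal 14, Green 7, Amber 6, Violet 6, Silver 7, Red 4, Gold 5 (total 49).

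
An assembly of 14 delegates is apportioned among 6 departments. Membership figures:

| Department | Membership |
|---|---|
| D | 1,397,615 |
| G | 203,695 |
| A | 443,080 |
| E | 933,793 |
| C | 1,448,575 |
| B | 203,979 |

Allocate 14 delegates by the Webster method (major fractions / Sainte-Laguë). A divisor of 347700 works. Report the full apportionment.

With modified divisor 347700: modified quotas D 4.020, G 0.586, A 1.274, E 2.686, C 4.166, B 0.587.
Rounding to the nearest integer: D 4, G 1, A 1, E 3, C 4, B 1 (total 14).

D: 4, G: 1, A: 1, E: 3, C: 4, B: 1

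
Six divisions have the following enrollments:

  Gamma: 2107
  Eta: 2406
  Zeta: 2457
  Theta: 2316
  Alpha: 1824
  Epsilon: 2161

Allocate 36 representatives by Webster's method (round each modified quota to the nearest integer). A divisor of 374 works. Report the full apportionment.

Gamma 6, Eta 6, Zeta 7, Theta 6, Alpha 5, Epsilon 6

With modified divisor 374: modified quotas Gamma 5.634, Eta 6.433, Zeta 6.570, Theta 6.193, Alpha 4.877, Epsilon 5.778.
Rounding to the nearest integer: Gamma 6, Eta 6, Zeta 7, Theta 6, Alpha 5, Epsilon 6 (total 36).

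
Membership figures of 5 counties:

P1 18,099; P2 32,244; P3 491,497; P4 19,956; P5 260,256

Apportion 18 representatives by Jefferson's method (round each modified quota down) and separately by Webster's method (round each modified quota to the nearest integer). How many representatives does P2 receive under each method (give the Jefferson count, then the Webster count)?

0 and 1

Jefferson: P1 0, P2 0, P3 12, P4 0, P5 6.
Webster: P1 0, P2 1, P3 11, P4 0, P5 6.
P2 gets 0 under Jefferson and 1 under Webster.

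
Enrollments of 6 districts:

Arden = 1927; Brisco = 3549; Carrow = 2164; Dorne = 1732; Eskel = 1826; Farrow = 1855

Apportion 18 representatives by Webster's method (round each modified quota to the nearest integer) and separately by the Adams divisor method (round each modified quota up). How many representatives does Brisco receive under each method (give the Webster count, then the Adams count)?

5 and 4

Webster: Arden 3, Brisco 5, Carrow 3, Dorne 2, Eskel 2, Farrow 3.
Adams: Arden 3, Brisco 4, Carrow 3, Dorne 2, Eskel 3, Farrow 3.
Brisco gets 5 under Webster and 4 under Adams.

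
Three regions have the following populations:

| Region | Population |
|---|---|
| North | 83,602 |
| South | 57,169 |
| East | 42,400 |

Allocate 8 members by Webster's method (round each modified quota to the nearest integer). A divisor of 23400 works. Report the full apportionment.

North: 4, South: 2, East: 2

With modified divisor 23400: modified quotas North 3.573, South 2.443, East 1.812.
Rounding to the nearest integer: North 4, South 2, East 2 (total 8).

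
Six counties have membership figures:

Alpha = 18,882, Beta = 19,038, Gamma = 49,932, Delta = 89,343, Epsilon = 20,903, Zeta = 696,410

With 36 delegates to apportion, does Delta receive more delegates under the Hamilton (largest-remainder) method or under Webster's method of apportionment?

Hamilton: Alpha 1, Beta 1, Gamma 2, Delta 3, Epsilon 1, Zeta 28.
Webster: Alpha 1, Beta 1, Gamma 2, Delta 4, Epsilon 1, Zeta 27.
Delta gets 3 under Hamilton and 4 under Webster.

Webster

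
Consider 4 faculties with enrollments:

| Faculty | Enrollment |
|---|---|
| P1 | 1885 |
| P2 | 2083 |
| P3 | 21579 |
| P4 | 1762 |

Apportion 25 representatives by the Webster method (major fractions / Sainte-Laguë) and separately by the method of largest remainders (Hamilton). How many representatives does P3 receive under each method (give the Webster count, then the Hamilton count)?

19 and 20

Webster: P1 2, P2 2, P3 19, P4 2.
Hamilton: P1 2, P2 2, P3 20, P4 1.
P3 gets 19 under Webster and 20 under Hamilton.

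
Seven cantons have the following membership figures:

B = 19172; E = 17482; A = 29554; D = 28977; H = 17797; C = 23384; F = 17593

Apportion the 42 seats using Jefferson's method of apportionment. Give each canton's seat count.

B: 5, E: 5, A: 8, D: 8, H: 5, C: 6, F: 5

Standard divisor 153959/42 ≈ 3665.69; standard quotas: B 5.230, E 4.769, A 8.062, D 7.905, H 4.855, C 6.379, F 4.799.
Rounding down gives 5, 4, 8, 7, 4, 6, 4 = 38 seats, so the divisor must be adjusted.
With modified divisor 3400: modified quotas B 5.639, E 5.142, A 8.692, D 8.523, H 5.234, C 6.878, F 5.174.
Rounding down: B 5, E 5, A 8, D 8, H 5, C 6, F 5 (total 42).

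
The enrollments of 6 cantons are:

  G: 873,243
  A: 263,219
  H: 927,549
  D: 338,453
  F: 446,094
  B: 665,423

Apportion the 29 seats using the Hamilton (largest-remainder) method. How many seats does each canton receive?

Total 3513981; standard divisor 3513981/29 ≈ 121171.759.
Standard quotas: G 7.2067, A 2.1723, H 7.6548, D 2.7932, F 3.6815, B 5.4916.
Lower quotas: G 7, A 2, H 7, D 2, F 3, B 5 (sum 26, leaving 3 seats).
Remainders in descending order: D 0.7932, F 0.6815, H 0.6548, B 0.4916, G 0.2067, A 0.1723.
Largest remainders: D, F, H receive the extra seats.

G 7, A 2, H 8, D 3, F 4, B 5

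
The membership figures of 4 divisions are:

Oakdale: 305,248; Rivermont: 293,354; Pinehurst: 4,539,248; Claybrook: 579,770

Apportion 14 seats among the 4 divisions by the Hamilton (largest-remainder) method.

Oakdale 1, Rivermont 1, Pinehurst 11, Claybrook 1

Total 5717620; standard divisor 5717620/14 ≈ 408401.429.
Standard quotas: Oakdale 0.7474, Rivermont 0.7183, Pinehurst 11.1147, Claybrook 1.4196.
Lower quotas: Oakdale 0, Rivermont 0, Pinehurst 11, Claybrook 1 (sum 12, leaving 2 seats).
Remainders in descending order: Oakdale 0.7474, Rivermont 0.7183, Claybrook 0.4196, Pinehurst 0.1147.
Largest remainders: Oakdale, Rivermont receive the extra seats.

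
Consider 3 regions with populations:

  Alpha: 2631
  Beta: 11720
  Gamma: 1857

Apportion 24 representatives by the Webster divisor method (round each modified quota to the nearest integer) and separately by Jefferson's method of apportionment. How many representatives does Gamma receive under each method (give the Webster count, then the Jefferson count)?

3 and 2

Webster: Alpha 4, Beta 17, Gamma 3.
Jefferson: Alpha 4, Beta 18, Gamma 2.
Gamma gets 3 under Webster and 2 under Jefferson.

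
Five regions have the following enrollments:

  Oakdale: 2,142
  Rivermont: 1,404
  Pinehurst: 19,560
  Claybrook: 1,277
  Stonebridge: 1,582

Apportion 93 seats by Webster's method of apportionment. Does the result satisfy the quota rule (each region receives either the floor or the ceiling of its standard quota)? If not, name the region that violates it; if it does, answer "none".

Standard quotas: Oakdale 7.672, Rivermont 5.029, Pinehurst 70.059, Claybrook 4.574, Stonebridge 5.666.
Webster allocation: Oakdale 8, Rivermont 5, Pinehurst 69, Claybrook 5, Stonebridge 6.
Pinehurst has quota 70.059 (lower 70, upper 71) but receives 69 — outside the quota interval.

Pinehurst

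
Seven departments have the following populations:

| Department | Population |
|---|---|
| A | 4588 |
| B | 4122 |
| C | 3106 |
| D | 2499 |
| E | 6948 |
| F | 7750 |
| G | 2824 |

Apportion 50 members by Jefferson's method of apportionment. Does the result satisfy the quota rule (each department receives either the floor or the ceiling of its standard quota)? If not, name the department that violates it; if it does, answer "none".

Standard quotas: A 7.205, B 6.474, C 4.878, D 3.925, E 10.912, F 12.171, G 4.435.
Jefferson allocation: A 7, B 6, C 5, D 4, E 11, F 13, G 4.
Every allocation lies between the lower and upper quota.

none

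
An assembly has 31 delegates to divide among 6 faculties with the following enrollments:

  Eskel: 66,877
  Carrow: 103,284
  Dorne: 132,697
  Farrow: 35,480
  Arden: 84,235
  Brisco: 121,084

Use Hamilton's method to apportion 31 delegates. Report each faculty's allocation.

Total 543657; standard divisor 543657/31 ≈ 17537.323.
Standard quotas: Eskel 3.8134, Carrow 5.8894, Dorne 7.5665, Farrow 2.0231, Arden 4.8032, Brisco 6.9044.
Lower quotas: Eskel 3, Carrow 5, Dorne 7, Farrow 2, Arden 4, Brisco 6 (sum 27, leaving 4 seats).
Remainders in descending order: Brisco 0.9044, Carrow 0.8894, Eskel 0.8134, Arden 0.8032, Dorne 0.5665, Farrow 0.0231.
The surplus seats go to Brisco, Carrow, Eskel, Arden.

Eskel=4; Carrow=6; Dorne=7; Farrow=2; Arden=5; Brisco=7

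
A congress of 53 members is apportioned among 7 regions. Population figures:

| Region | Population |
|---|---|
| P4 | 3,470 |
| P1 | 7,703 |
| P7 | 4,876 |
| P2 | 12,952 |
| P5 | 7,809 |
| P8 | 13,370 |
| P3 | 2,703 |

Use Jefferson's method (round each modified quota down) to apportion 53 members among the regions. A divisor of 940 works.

P4 3; P1 8; P7 5; P2 13; P5 8; P8 14; P3 2

With modified divisor 940: modified quotas P4 3.691, P1 8.195, P7 5.187, P2 13.779, P5 8.307, P8 14.223, P3 2.876.
Rounding down: P4 3, P1 8, P7 5, P2 13, P5 8, P8 14, P3 2 (total 53).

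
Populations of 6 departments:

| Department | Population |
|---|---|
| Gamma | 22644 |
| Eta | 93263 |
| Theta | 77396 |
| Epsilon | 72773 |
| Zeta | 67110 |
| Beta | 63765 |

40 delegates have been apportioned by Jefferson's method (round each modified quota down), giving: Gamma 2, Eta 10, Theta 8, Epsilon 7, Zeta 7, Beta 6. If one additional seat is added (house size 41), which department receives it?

Priority for the next seat is population ÷ (current seats + 1).
Priorities: Gamma 7548.000, Eta 8478.455, Theta 8599.556, Epsilon 9096.625, Zeta 8388.750, Beta 9109.286.
Highest priority: Beta.

Beta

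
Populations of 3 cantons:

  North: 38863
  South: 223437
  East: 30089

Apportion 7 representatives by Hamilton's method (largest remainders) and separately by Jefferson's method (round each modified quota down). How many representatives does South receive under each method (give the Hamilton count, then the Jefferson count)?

5 and 6

Hamilton: North 1, South 5, East 1.
Jefferson: North 1, South 6, East 0.
South gets 5 under Hamilton and 6 under Jefferson.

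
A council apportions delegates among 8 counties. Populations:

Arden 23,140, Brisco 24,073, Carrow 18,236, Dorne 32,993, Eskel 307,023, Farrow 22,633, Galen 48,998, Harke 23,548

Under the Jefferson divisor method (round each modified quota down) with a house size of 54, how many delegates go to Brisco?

Standard divisor 500644/54 ≈ 9271.185; standard quotas: Arden 2.496, Brisco 2.597, Carrow 1.967, Dorne 3.559, Eskel 33.116, Farrow 2.441, Galen 5.285, Harke 2.540.
Rounding down gives 2, 2, 1, 3, 33, 2, 5, 2 = 50 seats, so the divisor must be adjusted.
With modified divisor 8400: modified quotas Arden 2.755, Brisco 2.866, Carrow 2.171, Dorne 3.928, Eskel 36.550, Farrow 2.694, Galen 5.833, Harke 2.803.
Rounding down: Arden 2, Brisco 2, Carrow 2, Dorne 3, Eskel 36, Farrow 2, Galen 5, Harke 2 (total 54).
Brisco receives 2.

2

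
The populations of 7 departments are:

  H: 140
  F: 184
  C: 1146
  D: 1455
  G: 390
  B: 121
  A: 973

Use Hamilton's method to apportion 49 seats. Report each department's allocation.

The standard divisor is 4409/49 ≈ 89.98.
Standard quotas: H 1.556, F 2.045, C 12.736, D 16.170, G 4.334, B 1.345, A 10.814.
Lower quotas: H 1, F 2, C 12, D 16, G 4, B 1, A 10 (sum 46, leaving 3 seats).
Remainders in descending order: A 0.814, C 0.736, H 0.556, B 0.345, G 0.334, D 0.170, F 0.045.
Largest remainders: A, C, H receive the extra seats.

H 2; F 2; C 13; D 16; G 4; B 1; A 11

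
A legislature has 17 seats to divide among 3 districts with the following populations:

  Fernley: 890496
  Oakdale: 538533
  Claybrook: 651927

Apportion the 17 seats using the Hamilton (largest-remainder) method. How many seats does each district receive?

Fernley: 7, Oakdale: 5, Claybrook: 5

Standard divisor: 2080956 ÷ 17 ≈ 122409.176.
Standard quotas: Fernley 7.2747, Oakdale 4.3994, Claybrook 5.3258.
Lower quotas: Fernley 7, Oakdale 4, Claybrook 5 (sum 16, leaving 1 seat).
Remainders in descending order: Oakdale 0.3994, Claybrook 0.3258, Fernley 0.2747.
Largest remainder: Oakdale receives the extra seat.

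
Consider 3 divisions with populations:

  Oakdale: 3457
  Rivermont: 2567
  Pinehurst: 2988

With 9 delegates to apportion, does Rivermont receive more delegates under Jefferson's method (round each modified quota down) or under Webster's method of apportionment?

Webster

Jefferson: Oakdale 4, Rivermont 2, Pinehurst 3.
Webster: Oakdale 3, Rivermont 3, Pinehurst 3.
Rivermont gets 2 under Jefferson and 3 under Webster.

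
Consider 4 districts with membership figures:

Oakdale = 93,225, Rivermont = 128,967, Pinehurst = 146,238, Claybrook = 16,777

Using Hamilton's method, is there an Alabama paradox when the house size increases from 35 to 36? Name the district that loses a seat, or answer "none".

Claybrook

At 35 seats: Oakdale 8, Rivermont 12, Pinehurst 13, Claybrook 2.
At 36 seats: Oakdale 9, Rivermont 12, Pinehurst 14, Claybrook 1.
Claybrook drops from 2 to 1.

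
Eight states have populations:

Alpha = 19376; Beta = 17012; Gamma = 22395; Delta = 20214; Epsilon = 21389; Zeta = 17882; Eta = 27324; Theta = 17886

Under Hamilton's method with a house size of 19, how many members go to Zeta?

2

The standard divisor is 163478/19 ≈ 8604.105.
Standard quotas: Alpha 2.2519, Beta 1.9772, Gamma 2.6028, Delta 2.3493, Epsilon 2.4859, Zeta 2.0783, Eta 3.1757, Theta 2.0788.
Lower quotas: Alpha 2, Beta 1, Gamma 2, Delta 2, Epsilon 2, Zeta 2, Eta 3, Theta 2 (sum 16, leaving 3 seats).
Remainders in descending order: Beta 0.9772, Gamma 0.6028, Epsilon 0.4859, Delta 0.3493, Alpha 0.2519, Eta 0.1757, Theta 0.0788, Zeta 0.0783.
Largest remainders: Beta, Gamma, Epsilon receive the extra seats.
Zeta receives 2.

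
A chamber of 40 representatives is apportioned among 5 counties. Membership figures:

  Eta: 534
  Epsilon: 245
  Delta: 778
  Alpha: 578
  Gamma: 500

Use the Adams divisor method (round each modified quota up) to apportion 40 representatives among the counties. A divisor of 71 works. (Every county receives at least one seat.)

With modified divisor 71: modified quotas Eta 7.521, Epsilon 3.451, Delta 10.958, Alpha 8.141, Gamma 7.042.
Rounding up: Eta 8, Epsilon 4, Delta 11, Alpha 9, Gamma 8 (total 40).

Eta=8, Epsilon=4, Delta=11, Alpha=9, Gamma=8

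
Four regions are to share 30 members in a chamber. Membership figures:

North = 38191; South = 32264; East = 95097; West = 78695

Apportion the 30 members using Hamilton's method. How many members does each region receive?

The standard divisor is 244247/30 ≈ 8141.567.
Standard quotas: North 4.6909, South 3.9629, East 11.6804, West 9.6658.
Lower quotas: North 4, South 3, East 11, West 9 (sum 27, leaving 3 seats).
Remainders in descending order: South 0.9629, North 0.6909, East 0.6804, West 0.6658.
The surplus seats go to South, North, East.

North 5; South 4; East 12; West 9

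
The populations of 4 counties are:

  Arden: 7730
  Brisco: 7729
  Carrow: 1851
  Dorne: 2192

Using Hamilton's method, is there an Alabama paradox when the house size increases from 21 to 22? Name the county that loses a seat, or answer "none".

Dorne

At 21 seats: Arden 8, Brisco 8, Carrow 2, Dorne 3.
At 22 seats: Arden 9, Brisco 9, Carrow 2, Dorne 2.
Dorne drops from 3 to 2.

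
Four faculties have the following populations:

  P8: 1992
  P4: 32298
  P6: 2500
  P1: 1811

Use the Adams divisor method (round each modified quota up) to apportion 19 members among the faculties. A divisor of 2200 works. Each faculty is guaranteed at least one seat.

With modified divisor 2200: modified quotas P8 0.905, P4 14.681, P6 1.136, P1 0.823.
Rounding up: P8 1, P4 15, P6 2, P1 1 (total 19).

P8 1; P4 15; P6 2; P1 1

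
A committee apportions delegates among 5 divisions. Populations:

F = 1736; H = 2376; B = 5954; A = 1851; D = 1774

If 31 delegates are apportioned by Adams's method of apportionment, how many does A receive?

4

Standard divisor 13691/31 ≈ 441.645; standard quotas: F 3.931, H 5.380, B 13.481, A 4.191, D 4.017.
Rounding up gives 4, 6, 14, 5, 5 = 34 seats, so the divisor must be adjusted.
With modified divisor 470: modified quotas F 3.694, H 5.055, B 12.668, A 3.938, D 3.774.
Rounding up: F 4, H 6, B 13, A 4, D 4 (total 31).
A receives 4.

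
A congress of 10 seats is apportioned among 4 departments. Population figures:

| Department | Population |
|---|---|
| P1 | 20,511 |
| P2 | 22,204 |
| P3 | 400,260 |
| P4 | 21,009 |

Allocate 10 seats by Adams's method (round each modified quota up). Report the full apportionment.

P1 1, P2 1, P3 7, P4 1

Standard divisor 463984/10 ≈ 46398.4; standard quotas: P1 0.442, P2 0.479, P3 8.627, P4 0.453.
Rounding up gives 1, 1, 9, 1 = 12 seats, so the divisor must be adjusted.
With modified divisor 61900: modified quotas P1 0.331, P2 0.359, P3 6.466, P4 0.339.
Rounding up: P1 1, P2 1, P3 7, P4 1 (total 10).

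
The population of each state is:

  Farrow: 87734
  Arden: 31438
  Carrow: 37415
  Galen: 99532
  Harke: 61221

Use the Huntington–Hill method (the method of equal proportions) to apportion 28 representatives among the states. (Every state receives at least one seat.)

With divisor 11451: modified quotas Farrow 7.662, Arden 2.745, Carrow 3.267, Galen 8.692, Harke 5.346.
Geometric-mean thresholds: Farrow √(7·8)=7.483, Arden √(2·3)=2.449, Carrow √(3·4)=3.464, Galen √(8·9)=8.485, Harke √(5·6)=5.477.
Each quota rounded against its threshold gives Farrow 8, Arden 3, Carrow 3, Galen 9, Harke 5 (total 28).

Farrow=8; Arden=3; Carrow=3; Galen=9; Harke=5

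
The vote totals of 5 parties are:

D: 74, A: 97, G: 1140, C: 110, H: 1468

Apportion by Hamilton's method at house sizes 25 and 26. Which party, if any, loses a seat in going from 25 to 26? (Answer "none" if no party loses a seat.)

none

At 25 seats: D 0, A 1, G 10, C 1, H 13.
At 26 seats: D 1, A 1, G 10, C 1, H 13.
No party's allocation decreased.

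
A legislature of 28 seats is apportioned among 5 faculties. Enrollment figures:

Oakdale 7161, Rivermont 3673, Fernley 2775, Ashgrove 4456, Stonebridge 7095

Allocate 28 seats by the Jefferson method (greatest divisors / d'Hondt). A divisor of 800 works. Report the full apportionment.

With modified divisor 800: modified quotas Oakdale 8.951, Rivermont 4.591, Fernley 3.469, Ashgrove 5.570, Stonebridge 8.869.
Rounding down: Oakdale 8, Rivermont 4, Fernley 3, Ashgrove 5, Stonebridge 8 (total 28).

Oakdale: 8; Rivermont: 4; Fernley: 3; Ashgrove: 5; Stonebridge: 8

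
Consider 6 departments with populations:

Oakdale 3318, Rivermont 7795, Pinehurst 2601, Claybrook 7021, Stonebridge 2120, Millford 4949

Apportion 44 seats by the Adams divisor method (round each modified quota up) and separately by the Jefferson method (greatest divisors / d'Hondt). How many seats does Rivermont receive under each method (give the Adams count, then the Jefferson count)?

12 and 13

Adams: Oakdale 5, Rivermont 12, Pinehurst 4, Claybrook 11, Stonebridge 4, Millford 8.
Jefferson: Oakdale 5, Rivermont 13, Pinehurst 4, Claybrook 11, Stonebridge 3, Millford 8.
Rivermont gets 12 under Adams and 13 under Jefferson.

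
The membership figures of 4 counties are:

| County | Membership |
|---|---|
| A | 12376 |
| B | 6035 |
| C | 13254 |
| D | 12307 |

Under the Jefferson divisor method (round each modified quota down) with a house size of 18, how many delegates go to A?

Standard divisor 43972/18 ≈ 2442.889; standard quotas: A 5.066, B 2.470, C 5.426, D 5.038.
Rounding down gives 5, 2, 5, 5 = 17 seats, so the divisor must be adjusted.
With modified divisor 2100: modified quotas A 5.893, B 2.874, C 6.311, D 5.860.
Rounding down: A 5, B 2, C 6, D 5 (total 18).
A receives 5.

5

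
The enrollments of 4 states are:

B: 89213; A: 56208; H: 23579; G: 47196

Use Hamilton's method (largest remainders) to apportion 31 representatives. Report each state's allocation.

Standard divisor: 216196 ÷ 31 ≈ 6974.065.
Standard quotas: B 12.7921, A 8.0596, H 3.3810, G 6.7674.
Lower quotas: B 12, A 8, H 3, G 6 (sum 29, leaving 2 seats).
Remainders in descending order: B 0.7921, G 0.7674, H 0.3810, A 0.0596.
Largest remainders: B, G receive the extra seats.

B=13; A=8; H=3; G=7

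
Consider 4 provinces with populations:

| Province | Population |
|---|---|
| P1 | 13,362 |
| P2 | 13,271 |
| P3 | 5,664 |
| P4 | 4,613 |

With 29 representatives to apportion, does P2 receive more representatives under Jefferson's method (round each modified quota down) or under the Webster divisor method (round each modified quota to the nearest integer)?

Jefferson: P1 11, P2 11, P3 4, P4 3.
Webster: P1 11, P2 10, P3 4, P4 4.
P2 gets 11 under Jefferson and 10 under Webster.

Jefferson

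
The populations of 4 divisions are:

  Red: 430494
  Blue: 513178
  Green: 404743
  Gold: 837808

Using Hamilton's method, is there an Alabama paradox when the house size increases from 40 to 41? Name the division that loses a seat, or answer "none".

Green

At 40 seats: Red 8, Blue 9, Green 8, Gold 15.
At 41 seats: Red 8, Blue 10, Green 7, Gold 16.
Green drops from 8 to 7.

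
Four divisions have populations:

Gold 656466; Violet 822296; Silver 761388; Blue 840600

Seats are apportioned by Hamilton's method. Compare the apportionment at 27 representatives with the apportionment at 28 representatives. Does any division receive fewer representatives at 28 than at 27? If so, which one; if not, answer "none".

At 27 seats: Gold 6, Violet 7, Silver 7, Blue 7.
At 28 seats: Gold 6, Violet 7, Silver 7, Blue 8.
No division's allocation decreased.

none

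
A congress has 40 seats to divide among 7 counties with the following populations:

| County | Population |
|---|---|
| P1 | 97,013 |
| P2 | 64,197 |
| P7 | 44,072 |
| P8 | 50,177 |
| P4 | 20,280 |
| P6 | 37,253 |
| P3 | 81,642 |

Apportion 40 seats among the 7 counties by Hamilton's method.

P1 10; P2 7; P7 4; P8 5; P4 2; P6 4; P3 8

Standard divisor: 394634 ÷ 40 ≈ 9865.85.
Standard quotas: P1 9.8332, P2 6.5070, P7 4.4671, P8 5.0859, P4 2.0556, P6 3.7760, P3 8.2752.
Lower quotas: P1 9, P2 6, P7 4, P8 5, P4 2, P6 3, P3 8 (sum 37, leaving 3 seats).
Remainders in descending order: P1 0.8332, P6 0.7760, P2 0.5070, P7 0.4671, P3 0.2752, P8 0.0859, P4 0.0556.
The surplus seats go to P1, P6, P2.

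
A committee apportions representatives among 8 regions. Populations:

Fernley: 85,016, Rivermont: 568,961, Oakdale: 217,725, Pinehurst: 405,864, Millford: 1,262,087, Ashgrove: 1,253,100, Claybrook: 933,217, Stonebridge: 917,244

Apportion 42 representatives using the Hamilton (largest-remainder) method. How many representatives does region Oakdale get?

2

Total 5643214; standard divisor 5643214/42 ≈ 134362.238.
Standard quotas: Fernley 0.6327, Rivermont 4.2345, Oakdale 1.6204, Pinehurst 3.0207, Millford 9.3932, Ashgrove 9.3263, Claybrook 6.9455, Stonebridge 6.8267.
Lower quotas: Fernley 0, Rivermont 4, Oakdale 1, Pinehurst 3, Millford 9, Ashgrove 9, Claybrook 6, Stonebridge 6 (sum 38, leaving 4 seats).
Remainders in descending order: Claybrook 0.9455, Stonebridge 0.8267, Fernley 0.6327, Oakdale 0.6204, Millford 0.3932, Ashgrove 0.3263, Rivermont 0.2345, Pinehurst 0.0207.
The surplus seats go to Claybrook, Stonebridge, Fernley, Oakdale.
Oakdale receives 2.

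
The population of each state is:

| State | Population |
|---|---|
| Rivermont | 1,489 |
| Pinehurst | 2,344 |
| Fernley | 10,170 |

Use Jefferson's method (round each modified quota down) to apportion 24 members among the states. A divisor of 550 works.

Rivermont=2, Pinehurst=4, Fernley=18

With modified divisor 550: modified quotas Rivermont 2.707, Pinehurst 4.262, Fernley 18.491.
Rounding down: Rivermont 2, Pinehurst 4, Fernley 18 (total 24).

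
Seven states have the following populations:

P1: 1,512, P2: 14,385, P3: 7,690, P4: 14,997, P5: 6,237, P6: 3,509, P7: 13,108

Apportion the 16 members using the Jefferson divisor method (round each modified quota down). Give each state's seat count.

P1=0, P2=4, P3=2, P4=4, P5=1, P6=1, P7=4

Standard divisor 61438/16 ≈ 3839.875; standard quotas: P1 0.394, P2 3.746, P3 2.003, P4 3.906, P5 1.624, P6 0.914, P7 3.414.
Rounding down gives 0, 3, 2, 3, 1, 0, 3 = 12 seats, so the divisor must be adjusted.
With modified divisor 3200: modified quotas P1 0.472, P2 4.495, P3 2.403, P4 4.687, P5 1.949, P6 1.097, P7 4.096.
Rounding down: P1 0, P2 4, P3 2, P4 4, P5 1, P6 1, P7 4 (total 16).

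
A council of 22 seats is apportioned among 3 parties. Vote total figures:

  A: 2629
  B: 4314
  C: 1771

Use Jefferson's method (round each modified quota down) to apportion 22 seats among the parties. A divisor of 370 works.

A=7; B=11; C=4

With modified divisor 370: modified quotas A 7.105, B 11.659, C 4.786.
Rounding down: A 7, B 11, C 4 (total 22).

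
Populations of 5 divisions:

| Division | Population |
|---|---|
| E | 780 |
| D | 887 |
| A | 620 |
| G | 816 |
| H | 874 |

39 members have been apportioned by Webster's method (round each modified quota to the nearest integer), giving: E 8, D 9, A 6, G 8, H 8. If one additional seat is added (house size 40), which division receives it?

H

Priority for the next seat is population ÷ (current seats + 0.5).
Priorities: E 91.765, D 93.368, A 95.385, G 96.000, H 102.824.
Highest priority: H.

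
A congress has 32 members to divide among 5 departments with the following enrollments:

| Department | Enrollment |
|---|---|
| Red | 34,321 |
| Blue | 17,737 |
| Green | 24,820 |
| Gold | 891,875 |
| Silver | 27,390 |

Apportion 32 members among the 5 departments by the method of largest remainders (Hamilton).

Red: 1, Blue: 0, Green: 1, Gold: 29, Silver: 1

Total 996143; standard divisor 996143/32 ≈ 31129.469.
Standard quotas: Red 1.1025, Blue 0.5698, Green 0.7973, Gold 28.6505, Silver 0.8799.
Lower quotas: Red 1, Blue 0, Green 0, Gold 28, Silver 0 (sum 29, leaving 3 seats).
Remainders in descending order: Silver 0.8799, Green 0.7973, Gold 0.6505, Blue 0.5698, Red 0.1025.
The surplus seats go to Silver, Green, Gold.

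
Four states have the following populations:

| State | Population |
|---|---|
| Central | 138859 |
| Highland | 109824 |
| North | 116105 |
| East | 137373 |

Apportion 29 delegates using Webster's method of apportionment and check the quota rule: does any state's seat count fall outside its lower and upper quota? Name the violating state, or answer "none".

none

Standard quotas: Central 8.019, Highland 6.342, North 6.705, East 7.933.
Webster allocation: Central 8, Highland 6, North 7, East 8.
Every allocation lies between the lower and upper quota.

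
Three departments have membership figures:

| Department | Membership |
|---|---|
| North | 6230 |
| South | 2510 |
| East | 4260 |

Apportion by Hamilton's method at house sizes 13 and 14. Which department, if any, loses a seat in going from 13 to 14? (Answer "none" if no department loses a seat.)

At 13 seats: North 6, South 3, East 4.
At 14 seats: North 7, South 3, East 4.
No department's allocation decreased.

none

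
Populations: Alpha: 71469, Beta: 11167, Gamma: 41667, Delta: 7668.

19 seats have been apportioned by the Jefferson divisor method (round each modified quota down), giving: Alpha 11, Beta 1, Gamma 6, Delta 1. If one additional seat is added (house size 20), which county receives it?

Priority for the next seat is population ÷ (current seats + 1).
Priorities: Alpha 5955.750, Beta 5583.500, Gamma 5952.429, Delta 3834.000.
Highest priority: Alpha.

Alpha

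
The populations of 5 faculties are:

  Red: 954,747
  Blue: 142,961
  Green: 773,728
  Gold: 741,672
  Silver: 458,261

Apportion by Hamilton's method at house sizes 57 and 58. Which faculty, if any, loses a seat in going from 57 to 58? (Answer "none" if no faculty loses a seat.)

At 57 seats: Red 18, Blue 3, Green 14, Gold 14, Silver 8.
At 58 seats: Red 18, Blue 3, Green 14, Gold 14, Silver 9.
No faculty's allocation decreased.

none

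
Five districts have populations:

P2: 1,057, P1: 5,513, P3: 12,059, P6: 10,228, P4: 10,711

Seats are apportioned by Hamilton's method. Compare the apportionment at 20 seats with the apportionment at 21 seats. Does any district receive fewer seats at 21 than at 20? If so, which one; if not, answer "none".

At 20 seats: P2 1, P1 3, P3 6, P6 5, P4 5.
At 21 seats: P2 1, P1 3, P3 6, P6 5, P4 6.
No district's allocation decreased.

none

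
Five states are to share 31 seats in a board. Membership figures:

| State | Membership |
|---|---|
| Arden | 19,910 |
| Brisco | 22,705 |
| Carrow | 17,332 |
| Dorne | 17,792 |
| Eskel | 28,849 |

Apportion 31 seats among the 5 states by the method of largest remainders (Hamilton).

Total 106588; standard divisor 106588/31 ≈ 3438.323.
Standard quotas: Arden 5.7906, Brisco 6.6035, Carrow 5.0408, Dorne 5.1746, Eskel 8.3904.
Lower quotas: Arden 5, Brisco 6, Carrow 5, Dorne 5, Eskel 8 (sum 29, leaving 2 seats).
Remainders in descending order: Arden 0.7906, Brisco 0.6035, Eskel 0.3904, Dorne 0.1746, Carrow 0.0408.
The surplus seats go to Arden, Brisco.

Arden 6; Brisco 7; Carrow 5; Dorne 5; Eskel 8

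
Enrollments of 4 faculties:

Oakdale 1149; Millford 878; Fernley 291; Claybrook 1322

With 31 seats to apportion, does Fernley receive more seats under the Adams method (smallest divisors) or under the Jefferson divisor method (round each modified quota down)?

Adams

Adams: Oakdale 10, Millford 7, Fernley 3, Claybrook 11.
Jefferson: Oakdale 10, Millford 7, Fernley 2, Claybrook 12.
Fernley gets 3 under Adams and 2 under Jefferson.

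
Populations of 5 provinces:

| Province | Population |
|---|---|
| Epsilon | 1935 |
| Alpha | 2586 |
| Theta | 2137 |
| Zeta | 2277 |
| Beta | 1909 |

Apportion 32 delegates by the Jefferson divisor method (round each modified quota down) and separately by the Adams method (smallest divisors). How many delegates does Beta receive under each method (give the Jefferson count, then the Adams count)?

5 and 6

Jefferson: Epsilon 6, Alpha 8, Theta 6, Zeta 7, Beta 5.
Adams: Epsilon 6, Alpha 7, Theta 6, Zeta 7, Beta 6.
Beta gets 5 under Jefferson and 6 under Adams.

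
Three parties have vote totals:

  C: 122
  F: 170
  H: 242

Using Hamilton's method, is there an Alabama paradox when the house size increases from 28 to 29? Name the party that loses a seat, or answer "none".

none

At 28 seats: C 6, F 9, H 13.
At 29 seats: C 7, F 9, H 13.
No party's allocation decreased.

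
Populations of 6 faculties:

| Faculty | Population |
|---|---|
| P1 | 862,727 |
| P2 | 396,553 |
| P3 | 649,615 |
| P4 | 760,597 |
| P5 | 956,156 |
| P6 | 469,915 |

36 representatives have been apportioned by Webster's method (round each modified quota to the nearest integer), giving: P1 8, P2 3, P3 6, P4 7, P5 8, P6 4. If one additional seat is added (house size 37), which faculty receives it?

Priority for the next seat is population ÷ (current seats + 0.5).
Priorities: P1 101497.294, P2 113300.857, P3 99940.769, P4 101412.933, P5 112488.941, P6 104425.556.
Highest priority: P2.

P2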